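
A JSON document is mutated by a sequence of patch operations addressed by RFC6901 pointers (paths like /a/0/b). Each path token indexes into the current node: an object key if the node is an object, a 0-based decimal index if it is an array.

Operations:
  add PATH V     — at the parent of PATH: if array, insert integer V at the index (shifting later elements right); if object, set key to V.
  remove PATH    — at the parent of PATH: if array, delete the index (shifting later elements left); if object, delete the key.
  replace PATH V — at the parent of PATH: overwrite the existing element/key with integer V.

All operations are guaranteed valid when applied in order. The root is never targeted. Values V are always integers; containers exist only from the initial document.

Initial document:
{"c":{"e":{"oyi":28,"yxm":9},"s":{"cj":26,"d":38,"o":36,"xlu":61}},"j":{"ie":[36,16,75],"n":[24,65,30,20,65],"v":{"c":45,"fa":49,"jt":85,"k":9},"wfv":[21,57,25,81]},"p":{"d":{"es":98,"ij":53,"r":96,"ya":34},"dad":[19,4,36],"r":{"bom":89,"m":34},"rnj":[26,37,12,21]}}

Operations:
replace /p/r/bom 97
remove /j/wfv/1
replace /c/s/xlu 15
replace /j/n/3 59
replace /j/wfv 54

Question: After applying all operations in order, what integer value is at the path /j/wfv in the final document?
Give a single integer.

After op 1 (replace /p/r/bom 97): {"c":{"e":{"oyi":28,"yxm":9},"s":{"cj":26,"d":38,"o":36,"xlu":61}},"j":{"ie":[36,16,75],"n":[24,65,30,20,65],"v":{"c":45,"fa":49,"jt":85,"k":9},"wfv":[21,57,25,81]},"p":{"d":{"es":98,"ij":53,"r":96,"ya":34},"dad":[19,4,36],"r":{"bom":97,"m":34},"rnj":[26,37,12,21]}}
After op 2 (remove /j/wfv/1): {"c":{"e":{"oyi":28,"yxm":9},"s":{"cj":26,"d":38,"o":36,"xlu":61}},"j":{"ie":[36,16,75],"n":[24,65,30,20,65],"v":{"c":45,"fa":49,"jt":85,"k":9},"wfv":[21,25,81]},"p":{"d":{"es":98,"ij":53,"r":96,"ya":34},"dad":[19,4,36],"r":{"bom":97,"m":34},"rnj":[26,37,12,21]}}
After op 3 (replace /c/s/xlu 15): {"c":{"e":{"oyi":28,"yxm":9},"s":{"cj":26,"d":38,"o":36,"xlu":15}},"j":{"ie":[36,16,75],"n":[24,65,30,20,65],"v":{"c":45,"fa":49,"jt":85,"k":9},"wfv":[21,25,81]},"p":{"d":{"es":98,"ij":53,"r":96,"ya":34},"dad":[19,4,36],"r":{"bom":97,"m":34},"rnj":[26,37,12,21]}}
After op 4 (replace /j/n/3 59): {"c":{"e":{"oyi":28,"yxm":9},"s":{"cj":26,"d":38,"o":36,"xlu":15}},"j":{"ie":[36,16,75],"n":[24,65,30,59,65],"v":{"c":45,"fa":49,"jt":85,"k":9},"wfv":[21,25,81]},"p":{"d":{"es":98,"ij":53,"r":96,"ya":34},"dad":[19,4,36],"r":{"bom":97,"m":34},"rnj":[26,37,12,21]}}
After op 5 (replace /j/wfv 54): {"c":{"e":{"oyi":28,"yxm":9},"s":{"cj":26,"d":38,"o":36,"xlu":15}},"j":{"ie":[36,16,75],"n":[24,65,30,59,65],"v":{"c":45,"fa":49,"jt":85,"k":9},"wfv":54},"p":{"d":{"es":98,"ij":53,"r":96,"ya":34},"dad":[19,4,36],"r":{"bom":97,"m":34},"rnj":[26,37,12,21]}}
Value at /j/wfv: 54

Answer: 54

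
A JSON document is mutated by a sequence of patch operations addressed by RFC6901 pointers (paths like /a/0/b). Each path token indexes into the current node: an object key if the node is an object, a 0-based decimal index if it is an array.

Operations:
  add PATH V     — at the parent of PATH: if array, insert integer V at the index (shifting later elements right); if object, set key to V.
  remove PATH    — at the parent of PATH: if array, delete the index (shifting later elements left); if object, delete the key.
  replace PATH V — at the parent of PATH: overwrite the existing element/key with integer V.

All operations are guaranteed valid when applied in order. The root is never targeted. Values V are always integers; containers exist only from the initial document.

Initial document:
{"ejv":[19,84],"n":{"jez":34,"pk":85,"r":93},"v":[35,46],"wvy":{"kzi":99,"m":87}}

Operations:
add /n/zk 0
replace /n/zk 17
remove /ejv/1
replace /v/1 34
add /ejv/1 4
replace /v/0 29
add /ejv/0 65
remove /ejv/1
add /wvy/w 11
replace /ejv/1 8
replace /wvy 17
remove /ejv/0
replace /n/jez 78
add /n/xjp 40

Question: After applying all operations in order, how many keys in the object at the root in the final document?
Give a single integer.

After op 1 (add /n/zk 0): {"ejv":[19,84],"n":{"jez":34,"pk":85,"r":93,"zk":0},"v":[35,46],"wvy":{"kzi":99,"m":87}}
After op 2 (replace /n/zk 17): {"ejv":[19,84],"n":{"jez":34,"pk":85,"r":93,"zk":17},"v":[35,46],"wvy":{"kzi":99,"m":87}}
After op 3 (remove /ejv/1): {"ejv":[19],"n":{"jez":34,"pk":85,"r":93,"zk":17},"v":[35,46],"wvy":{"kzi":99,"m":87}}
After op 4 (replace /v/1 34): {"ejv":[19],"n":{"jez":34,"pk":85,"r":93,"zk":17},"v":[35,34],"wvy":{"kzi":99,"m":87}}
After op 5 (add /ejv/1 4): {"ejv":[19,4],"n":{"jez":34,"pk":85,"r":93,"zk":17},"v":[35,34],"wvy":{"kzi":99,"m":87}}
After op 6 (replace /v/0 29): {"ejv":[19,4],"n":{"jez":34,"pk":85,"r":93,"zk":17},"v":[29,34],"wvy":{"kzi":99,"m":87}}
After op 7 (add /ejv/0 65): {"ejv":[65,19,4],"n":{"jez":34,"pk":85,"r":93,"zk":17},"v":[29,34],"wvy":{"kzi":99,"m":87}}
After op 8 (remove /ejv/1): {"ejv":[65,4],"n":{"jez":34,"pk":85,"r":93,"zk":17},"v":[29,34],"wvy":{"kzi":99,"m":87}}
After op 9 (add /wvy/w 11): {"ejv":[65,4],"n":{"jez":34,"pk":85,"r":93,"zk":17},"v":[29,34],"wvy":{"kzi":99,"m":87,"w":11}}
After op 10 (replace /ejv/1 8): {"ejv":[65,8],"n":{"jez":34,"pk":85,"r":93,"zk":17},"v":[29,34],"wvy":{"kzi":99,"m":87,"w":11}}
After op 11 (replace /wvy 17): {"ejv":[65,8],"n":{"jez":34,"pk":85,"r":93,"zk":17},"v":[29,34],"wvy":17}
After op 12 (remove /ejv/0): {"ejv":[8],"n":{"jez":34,"pk":85,"r":93,"zk":17},"v":[29,34],"wvy":17}
After op 13 (replace /n/jez 78): {"ejv":[8],"n":{"jez":78,"pk":85,"r":93,"zk":17},"v":[29,34],"wvy":17}
After op 14 (add /n/xjp 40): {"ejv":[8],"n":{"jez":78,"pk":85,"r":93,"xjp":40,"zk":17},"v":[29,34],"wvy":17}
Size at the root: 4

Answer: 4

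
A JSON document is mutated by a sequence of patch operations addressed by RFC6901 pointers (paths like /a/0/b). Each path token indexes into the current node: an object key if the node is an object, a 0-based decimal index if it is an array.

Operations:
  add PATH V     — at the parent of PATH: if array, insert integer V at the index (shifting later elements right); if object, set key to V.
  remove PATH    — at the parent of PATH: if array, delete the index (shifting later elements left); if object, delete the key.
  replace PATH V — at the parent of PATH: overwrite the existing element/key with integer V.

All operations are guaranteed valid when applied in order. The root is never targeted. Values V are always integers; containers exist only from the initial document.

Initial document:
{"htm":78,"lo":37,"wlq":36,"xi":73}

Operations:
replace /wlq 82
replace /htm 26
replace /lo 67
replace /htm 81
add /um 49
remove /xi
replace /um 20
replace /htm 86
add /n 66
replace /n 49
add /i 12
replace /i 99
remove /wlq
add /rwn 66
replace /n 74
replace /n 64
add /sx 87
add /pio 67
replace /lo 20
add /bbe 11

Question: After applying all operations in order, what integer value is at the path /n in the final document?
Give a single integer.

Answer: 64

Derivation:
After op 1 (replace /wlq 82): {"htm":78,"lo":37,"wlq":82,"xi":73}
After op 2 (replace /htm 26): {"htm":26,"lo":37,"wlq":82,"xi":73}
After op 3 (replace /lo 67): {"htm":26,"lo":67,"wlq":82,"xi":73}
After op 4 (replace /htm 81): {"htm":81,"lo":67,"wlq":82,"xi":73}
After op 5 (add /um 49): {"htm":81,"lo":67,"um":49,"wlq":82,"xi":73}
After op 6 (remove /xi): {"htm":81,"lo":67,"um":49,"wlq":82}
After op 7 (replace /um 20): {"htm":81,"lo":67,"um":20,"wlq":82}
After op 8 (replace /htm 86): {"htm":86,"lo":67,"um":20,"wlq":82}
After op 9 (add /n 66): {"htm":86,"lo":67,"n":66,"um":20,"wlq":82}
After op 10 (replace /n 49): {"htm":86,"lo":67,"n":49,"um":20,"wlq":82}
After op 11 (add /i 12): {"htm":86,"i":12,"lo":67,"n":49,"um":20,"wlq":82}
After op 12 (replace /i 99): {"htm":86,"i":99,"lo":67,"n":49,"um":20,"wlq":82}
After op 13 (remove /wlq): {"htm":86,"i":99,"lo":67,"n":49,"um":20}
After op 14 (add /rwn 66): {"htm":86,"i":99,"lo":67,"n":49,"rwn":66,"um":20}
After op 15 (replace /n 74): {"htm":86,"i":99,"lo":67,"n":74,"rwn":66,"um":20}
After op 16 (replace /n 64): {"htm":86,"i":99,"lo":67,"n":64,"rwn":66,"um":20}
After op 17 (add /sx 87): {"htm":86,"i":99,"lo":67,"n":64,"rwn":66,"sx":87,"um":20}
After op 18 (add /pio 67): {"htm":86,"i":99,"lo":67,"n":64,"pio":67,"rwn":66,"sx":87,"um":20}
After op 19 (replace /lo 20): {"htm":86,"i":99,"lo":20,"n":64,"pio":67,"rwn":66,"sx":87,"um":20}
After op 20 (add /bbe 11): {"bbe":11,"htm":86,"i":99,"lo":20,"n":64,"pio":67,"rwn":66,"sx":87,"um":20}
Value at /n: 64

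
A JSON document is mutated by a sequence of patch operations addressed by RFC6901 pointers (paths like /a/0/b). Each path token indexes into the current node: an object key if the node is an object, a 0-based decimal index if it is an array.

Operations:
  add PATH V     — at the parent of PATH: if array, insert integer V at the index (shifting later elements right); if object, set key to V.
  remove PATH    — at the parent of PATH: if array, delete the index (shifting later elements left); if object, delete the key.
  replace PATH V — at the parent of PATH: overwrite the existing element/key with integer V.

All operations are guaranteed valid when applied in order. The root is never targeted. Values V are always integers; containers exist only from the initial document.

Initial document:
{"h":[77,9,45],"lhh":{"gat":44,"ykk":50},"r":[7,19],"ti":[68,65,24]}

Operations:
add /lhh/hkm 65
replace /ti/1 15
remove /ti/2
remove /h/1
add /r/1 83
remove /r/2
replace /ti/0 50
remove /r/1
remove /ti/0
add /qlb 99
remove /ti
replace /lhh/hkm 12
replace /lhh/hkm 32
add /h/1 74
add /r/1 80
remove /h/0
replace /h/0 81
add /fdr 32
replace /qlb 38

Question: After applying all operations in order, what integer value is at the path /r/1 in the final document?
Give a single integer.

Answer: 80

Derivation:
After op 1 (add /lhh/hkm 65): {"h":[77,9,45],"lhh":{"gat":44,"hkm":65,"ykk":50},"r":[7,19],"ti":[68,65,24]}
After op 2 (replace /ti/1 15): {"h":[77,9,45],"lhh":{"gat":44,"hkm":65,"ykk":50},"r":[7,19],"ti":[68,15,24]}
After op 3 (remove /ti/2): {"h":[77,9,45],"lhh":{"gat":44,"hkm":65,"ykk":50},"r":[7,19],"ti":[68,15]}
After op 4 (remove /h/1): {"h":[77,45],"lhh":{"gat":44,"hkm":65,"ykk":50},"r":[7,19],"ti":[68,15]}
After op 5 (add /r/1 83): {"h":[77,45],"lhh":{"gat":44,"hkm":65,"ykk":50},"r":[7,83,19],"ti":[68,15]}
After op 6 (remove /r/2): {"h":[77,45],"lhh":{"gat":44,"hkm":65,"ykk":50},"r":[7,83],"ti":[68,15]}
After op 7 (replace /ti/0 50): {"h":[77,45],"lhh":{"gat":44,"hkm":65,"ykk":50},"r":[7,83],"ti":[50,15]}
After op 8 (remove /r/1): {"h":[77,45],"lhh":{"gat":44,"hkm":65,"ykk":50},"r":[7],"ti":[50,15]}
After op 9 (remove /ti/0): {"h":[77,45],"lhh":{"gat":44,"hkm":65,"ykk":50},"r":[7],"ti":[15]}
After op 10 (add /qlb 99): {"h":[77,45],"lhh":{"gat":44,"hkm":65,"ykk":50},"qlb":99,"r":[7],"ti":[15]}
After op 11 (remove /ti): {"h":[77,45],"lhh":{"gat":44,"hkm":65,"ykk":50},"qlb":99,"r":[7]}
After op 12 (replace /lhh/hkm 12): {"h":[77,45],"lhh":{"gat":44,"hkm":12,"ykk":50},"qlb":99,"r":[7]}
After op 13 (replace /lhh/hkm 32): {"h":[77,45],"lhh":{"gat":44,"hkm":32,"ykk":50},"qlb":99,"r":[7]}
After op 14 (add /h/1 74): {"h":[77,74,45],"lhh":{"gat":44,"hkm":32,"ykk":50},"qlb":99,"r":[7]}
After op 15 (add /r/1 80): {"h":[77,74,45],"lhh":{"gat":44,"hkm":32,"ykk":50},"qlb":99,"r":[7,80]}
After op 16 (remove /h/0): {"h":[74,45],"lhh":{"gat":44,"hkm":32,"ykk":50},"qlb":99,"r":[7,80]}
After op 17 (replace /h/0 81): {"h":[81,45],"lhh":{"gat":44,"hkm":32,"ykk":50},"qlb":99,"r":[7,80]}
After op 18 (add /fdr 32): {"fdr":32,"h":[81,45],"lhh":{"gat":44,"hkm":32,"ykk":50},"qlb":99,"r":[7,80]}
After op 19 (replace /qlb 38): {"fdr":32,"h":[81,45],"lhh":{"gat":44,"hkm":32,"ykk":50},"qlb":38,"r":[7,80]}
Value at /r/1: 80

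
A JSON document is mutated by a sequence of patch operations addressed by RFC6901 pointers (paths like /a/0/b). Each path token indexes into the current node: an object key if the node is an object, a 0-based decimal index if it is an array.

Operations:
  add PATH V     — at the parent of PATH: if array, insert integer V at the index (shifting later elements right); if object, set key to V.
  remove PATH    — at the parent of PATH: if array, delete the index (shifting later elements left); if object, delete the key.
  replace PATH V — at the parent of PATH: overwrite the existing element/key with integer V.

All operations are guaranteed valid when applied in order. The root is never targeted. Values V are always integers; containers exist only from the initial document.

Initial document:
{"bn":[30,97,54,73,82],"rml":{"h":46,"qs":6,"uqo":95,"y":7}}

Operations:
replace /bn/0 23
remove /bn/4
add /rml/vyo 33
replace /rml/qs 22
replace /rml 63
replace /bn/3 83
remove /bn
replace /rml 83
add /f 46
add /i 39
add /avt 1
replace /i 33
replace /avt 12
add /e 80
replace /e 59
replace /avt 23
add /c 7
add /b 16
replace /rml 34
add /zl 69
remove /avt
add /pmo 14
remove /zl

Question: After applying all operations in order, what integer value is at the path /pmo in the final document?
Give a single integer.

After op 1 (replace /bn/0 23): {"bn":[23,97,54,73,82],"rml":{"h":46,"qs":6,"uqo":95,"y":7}}
After op 2 (remove /bn/4): {"bn":[23,97,54,73],"rml":{"h":46,"qs":6,"uqo":95,"y":7}}
After op 3 (add /rml/vyo 33): {"bn":[23,97,54,73],"rml":{"h":46,"qs":6,"uqo":95,"vyo":33,"y":7}}
After op 4 (replace /rml/qs 22): {"bn":[23,97,54,73],"rml":{"h":46,"qs":22,"uqo":95,"vyo":33,"y":7}}
After op 5 (replace /rml 63): {"bn":[23,97,54,73],"rml":63}
After op 6 (replace /bn/3 83): {"bn":[23,97,54,83],"rml":63}
After op 7 (remove /bn): {"rml":63}
After op 8 (replace /rml 83): {"rml":83}
After op 9 (add /f 46): {"f":46,"rml":83}
After op 10 (add /i 39): {"f":46,"i":39,"rml":83}
After op 11 (add /avt 1): {"avt":1,"f":46,"i":39,"rml":83}
After op 12 (replace /i 33): {"avt":1,"f":46,"i":33,"rml":83}
After op 13 (replace /avt 12): {"avt":12,"f":46,"i":33,"rml":83}
After op 14 (add /e 80): {"avt":12,"e":80,"f":46,"i":33,"rml":83}
After op 15 (replace /e 59): {"avt":12,"e":59,"f":46,"i":33,"rml":83}
After op 16 (replace /avt 23): {"avt":23,"e":59,"f":46,"i":33,"rml":83}
After op 17 (add /c 7): {"avt":23,"c":7,"e":59,"f":46,"i":33,"rml":83}
After op 18 (add /b 16): {"avt":23,"b":16,"c":7,"e":59,"f":46,"i":33,"rml":83}
After op 19 (replace /rml 34): {"avt":23,"b":16,"c":7,"e":59,"f":46,"i":33,"rml":34}
After op 20 (add /zl 69): {"avt":23,"b":16,"c":7,"e":59,"f":46,"i":33,"rml":34,"zl":69}
After op 21 (remove /avt): {"b":16,"c":7,"e":59,"f":46,"i":33,"rml":34,"zl":69}
After op 22 (add /pmo 14): {"b":16,"c":7,"e":59,"f":46,"i":33,"pmo":14,"rml":34,"zl":69}
After op 23 (remove /zl): {"b":16,"c":7,"e":59,"f":46,"i":33,"pmo":14,"rml":34}
Value at /pmo: 14

Answer: 14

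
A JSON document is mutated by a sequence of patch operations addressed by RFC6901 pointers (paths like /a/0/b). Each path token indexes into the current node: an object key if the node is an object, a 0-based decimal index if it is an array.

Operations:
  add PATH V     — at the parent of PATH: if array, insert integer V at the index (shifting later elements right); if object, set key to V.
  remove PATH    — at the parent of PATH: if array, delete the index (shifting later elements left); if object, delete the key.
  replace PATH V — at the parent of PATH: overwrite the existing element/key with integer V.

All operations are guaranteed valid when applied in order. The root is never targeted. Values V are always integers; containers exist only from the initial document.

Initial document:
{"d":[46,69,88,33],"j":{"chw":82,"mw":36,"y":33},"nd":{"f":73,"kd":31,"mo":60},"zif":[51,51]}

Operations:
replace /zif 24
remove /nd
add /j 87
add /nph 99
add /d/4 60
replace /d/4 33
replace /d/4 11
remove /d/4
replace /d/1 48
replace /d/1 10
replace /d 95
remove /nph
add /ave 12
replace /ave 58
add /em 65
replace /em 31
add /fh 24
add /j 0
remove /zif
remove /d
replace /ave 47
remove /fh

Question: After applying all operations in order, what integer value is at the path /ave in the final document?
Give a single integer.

After op 1 (replace /zif 24): {"d":[46,69,88,33],"j":{"chw":82,"mw":36,"y":33},"nd":{"f":73,"kd":31,"mo":60},"zif":24}
After op 2 (remove /nd): {"d":[46,69,88,33],"j":{"chw":82,"mw":36,"y":33},"zif":24}
After op 3 (add /j 87): {"d":[46,69,88,33],"j":87,"zif":24}
After op 4 (add /nph 99): {"d":[46,69,88,33],"j":87,"nph":99,"zif":24}
After op 5 (add /d/4 60): {"d":[46,69,88,33,60],"j":87,"nph":99,"zif":24}
After op 6 (replace /d/4 33): {"d":[46,69,88,33,33],"j":87,"nph":99,"zif":24}
After op 7 (replace /d/4 11): {"d":[46,69,88,33,11],"j":87,"nph":99,"zif":24}
After op 8 (remove /d/4): {"d":[46,69,88,33],"j":87,"nph":99,"zif":24}
After op 9 (replace /d/1 48): {"d":[46,48,88,33],"j":87,"nph":99,"zif":24}
After op 10 (replace /d/1 10): {"d":[46,10,88,33],"j":87,"nph":99,"zif":24}
After op 11 (replace /d 95): {"d":95,"j":87,"nph":99,"zif":24}
After op 12 (remove /nph): {"d":95,"j":87,"zif":24}
After op 13 (add /ave 12): {"ave":12,"d":95,"j":87,"zif":24}
After op 14 (replace /ave 58): {"ave":58,"d":95,"j":87,"zif":24}
After op 15 (add /em 65): {"ave":58,"d":95,"em":65,"j":87,"zif":24}
After op 16 (replace /em 31): {"ave":58,"d":95,"em":31,"j":87,"zif":24}
After op 17 (add /fh 24): {"ave":58,"d":95,"em":31,"fh":24,"j":87,"zif":24}
After op 18 (add /j 0): {"ave":58,"d":95,"em":31,"fh":24,"j":0,"zif":24}
After op 19 (remove /zif): {"ave":58,"d":95,"em":31,"fh":24,"j":0}
After op 20 (remove /d): {"ave":58,"em":31,"fh":24,"j":0}
After op 21 (replace /ave 47): {"ave":47,"em":31,"fh":24,"j":0}
After op 22 (remove /fh): {"ave":47,"em":31,"j":0}
Value at /ave: 47

Answer: 47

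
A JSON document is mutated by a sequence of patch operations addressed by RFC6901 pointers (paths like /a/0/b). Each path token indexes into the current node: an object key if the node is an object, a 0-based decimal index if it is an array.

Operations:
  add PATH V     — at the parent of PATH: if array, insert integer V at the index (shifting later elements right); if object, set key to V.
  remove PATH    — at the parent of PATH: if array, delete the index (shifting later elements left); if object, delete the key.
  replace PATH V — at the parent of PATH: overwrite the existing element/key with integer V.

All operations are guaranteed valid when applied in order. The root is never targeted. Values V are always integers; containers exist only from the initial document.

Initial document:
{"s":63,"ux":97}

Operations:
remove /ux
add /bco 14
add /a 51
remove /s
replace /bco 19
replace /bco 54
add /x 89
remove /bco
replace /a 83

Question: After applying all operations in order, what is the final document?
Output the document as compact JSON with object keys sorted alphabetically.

Answer: {"a":83,"x":89}

Derivation:
After op 1 (remove /ux): {"s":63}
After op 2 (add /bco 14): {"bco":14,"s":63}
After op 3 (add /a 51): {"a":51,"bco":14,"s":63}
After op 4 (remove /s): {"a":51,"bco":14}
After op 5 (replace /bco 19): {"a":51,"bco":19}
After op 6 (replace /bco 54): {"a":51,"bco":54}
After op 7 (add /x 89): {"a":51,"bco":54,"x":89}
After op 8 (remove /bco): {"a":51,"x":89}
After op 9 (replace /a 83): {"a":83,"x":89}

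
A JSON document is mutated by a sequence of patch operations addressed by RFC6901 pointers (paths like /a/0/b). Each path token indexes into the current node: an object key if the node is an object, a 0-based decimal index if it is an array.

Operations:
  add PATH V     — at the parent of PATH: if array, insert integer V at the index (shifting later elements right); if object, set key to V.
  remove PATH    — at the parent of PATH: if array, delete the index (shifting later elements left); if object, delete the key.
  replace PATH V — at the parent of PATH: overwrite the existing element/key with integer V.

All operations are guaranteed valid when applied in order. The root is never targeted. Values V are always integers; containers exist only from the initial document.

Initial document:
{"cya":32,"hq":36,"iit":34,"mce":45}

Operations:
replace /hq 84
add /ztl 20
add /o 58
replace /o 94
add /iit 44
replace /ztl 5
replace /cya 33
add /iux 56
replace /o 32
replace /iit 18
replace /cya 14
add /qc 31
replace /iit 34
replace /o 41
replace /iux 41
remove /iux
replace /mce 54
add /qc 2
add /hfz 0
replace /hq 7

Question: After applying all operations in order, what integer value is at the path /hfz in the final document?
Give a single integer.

After op 1 (replace /hq 84): {"cya":32,"hq":84,"iit":34,"mce":45}
After op 2 (add /ztl 20): {"cya":32,"hq":84,"iit":34,"mce":45,"ztl":20}
After op 3 (add /o 58): {"cya":32,"hq":84,"iit":34,"mce":45,"o":58,"ztl":20}
After op 4 (replace /o 94): {"cya":32,"hq":84,"iit":34,"mce":45,"o":94,"ztl":20}
After op 5 (add /iit 44): {"cya":32,"hq":84,"iit":44,"mce":45,"o":94,"ztl":20}
After op 6 (replace /ztl 5): {"cya":32,"hq":84,"iit":44,"mce":45,"o":94,"ztl":5}
After op 7 (replace /cya 33): {"cya":33,"hq":84,"iit":44,"mce":45,"o":94,"ztl":5}
After op 8 (add /iux 56): {"cya":33,"hq":84,"iit":44,"iux":56,"mce":45,"o":94,"ztl":5}
After op 9 (replace /o 32): {"cya":33,"hq":84,"iit":44,"iux":56,"mce":45,"o":32,"ztl":5}
After op 10 (replace /iit 18): {"cya":33,"hq":84,"iit":18,"iux":56,"mce":45,"o":32,"ztl":5}
After op 11 (replace /cya 14): {"cya":14,"hq":84,"iit":18,"iux":56,"mce":45,"o":32,"ztl":5}
After op 12 (add /qc 31): {"cya":14,"hq":84,"iit":18,"iux":56,"mce":45,"o":32,"qc":31,"ztl":5}
After op 13 (replace /iit 34): {"cya":14,"hq":84,"iit":34,"iux":56,"mce":45,"o":32,"qc":31,"ztl":5}
After op 14 (replace /o 41): {"cya":14,"hq":84,"iit":34,"iux":56,"mce":45,"o":41,"qc":31,"ztl":5}
After op 15 (replace /iux 41): {"cya":14,"hq":84,"iit":34,"iux":41,"mce":45,"o":41,"qc":31,"ztl":5}
After op 16 (remove /iux): {"cya":14,"hq":84,"iit":34,"mce":45,"o":41,"qc":31,"ztl":5}
After op 17 (replace /mce 54): {"cya":14,"hq":84,"iit":34,"mce":54,"o":41,"qc":31,"ztl":5}
After op 18 (add /qc 2): {"cya":14,"hq":84,"iit":34,"mce":54,"o":41,"qc":2,"ztl":5}
After op 19 (add /hfz 0): {"cya":14,"hfz":0,"hq":84,"iit":34,"mce":54,"o":41,"qc":2,"ztl":5}
After op 20 (replace /hq 7): {"cya":14,"hfz":0,"hq":7,"iit":34,"mce":54,"o":41,"qc":2,"ztl":5}
Value at /hfz: 0

Answer: 0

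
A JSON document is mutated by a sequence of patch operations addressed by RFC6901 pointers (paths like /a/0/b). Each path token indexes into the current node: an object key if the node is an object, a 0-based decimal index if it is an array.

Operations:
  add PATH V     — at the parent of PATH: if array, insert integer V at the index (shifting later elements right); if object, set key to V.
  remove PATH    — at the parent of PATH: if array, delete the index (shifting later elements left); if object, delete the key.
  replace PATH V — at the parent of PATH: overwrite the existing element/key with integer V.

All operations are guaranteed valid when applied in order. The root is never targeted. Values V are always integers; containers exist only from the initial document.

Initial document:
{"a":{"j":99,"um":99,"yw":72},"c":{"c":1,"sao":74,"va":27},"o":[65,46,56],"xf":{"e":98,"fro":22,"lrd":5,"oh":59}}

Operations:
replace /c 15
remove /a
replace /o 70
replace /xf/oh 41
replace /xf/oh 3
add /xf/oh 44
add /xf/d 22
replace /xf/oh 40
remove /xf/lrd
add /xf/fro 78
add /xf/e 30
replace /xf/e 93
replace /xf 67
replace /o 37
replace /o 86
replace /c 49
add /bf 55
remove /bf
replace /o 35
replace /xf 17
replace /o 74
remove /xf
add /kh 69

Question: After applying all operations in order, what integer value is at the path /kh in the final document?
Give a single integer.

After op 1 (replace /c 15): {"a":{"j":99,"um":99,"yw":72},"c":15,"o":[65,46,56],"xf":{"e":98,"fro":22,"lrd":5,"oh":59}}
After op 2 (remove /a): {"c":15,"o":[65,46,56],"xf":{"e":98,"fro":22,"lrd":5,"oh":59}}
After op 3 (replace /o 70): {"c":15,"o":70,"xf":{"e":98,"fro":22,"lrd":5,"oh":59}}
After op 4 (replace /xf/oh 41): {"c":15,"o":70,"xf":{"e":98,"fro":22,"lrd":5,"oh":41}}
After op 5 (replace /xf/oh 3): {"c":15,"o":70,"xf":{"e":98,"fro":22,"lrd":5,"oh":3}}
After op 6 (add /xf/oh 44): {"c":15,"o":70,"xf":{"e":98,"fro":22,"lrd":5,"oh":44}}
After op 7 (add /xf/d 22): {"c":15,"o":70,"xf":{"d":22,"e":98,"fro":22,"lrd":5,"oh":44}}
After op 8 (replace /xf/oh 40): {"c":15,"o":70,"xf":{"d":22,"e":98,"fro":22,"lrd":5,"oh":40}}
After op 9 (remove /xf/lrd): {"c":15,"o":70,"xf":{"d":22,"e":98,"fro":22,"oh":40}}
After op 10 (add /xf/fro 78): {"c":15,"o":70,"xf":{"d":22,"e":98,"fro":78,"oh":40}}
After op 11 (add /xf/e 30): {"c":15,"o":70,"xf":{"d":22,"e":30,"fro":78,"oh":40}}
After op 12 (replace /xf/e 93): {"c":15,"o":70,"xf":{"d":22,"e":93,"fro":78,"oh":40}}
After op 13 (replace /xf 67): {"c":15,"o":70,"xf":67}
After op 14 (replace /o 37): {"c":15,"o":37,"xf":67}
After op 15 (replace /o 86): {"c":15,"o":86,"xf":67}
After op 16 (replace /c 49): {"c":49,"o":86,"xf":67}
After op 17 (add /bf 55): {"bf":55,"c":49,"o":86,"xf":67}
After op 18 (remove /bf): {"c":49,"o":86,"xf":67}
After op 19 (replace /o 35): {"c":49,"o":35,"xf":67}
After op 20 (replace /xf 17): {"c":49,"o":35,"xf":17}
After op 21 (replace /o 74): {"c":49,"o":74,"xf":17}
After op 22 (remove /xf): {"c":49,"o":74}
After op 23 (add /kh 69): {"c":49,"kh":69,"o":74}
Value at /kh: 69

Answer: 69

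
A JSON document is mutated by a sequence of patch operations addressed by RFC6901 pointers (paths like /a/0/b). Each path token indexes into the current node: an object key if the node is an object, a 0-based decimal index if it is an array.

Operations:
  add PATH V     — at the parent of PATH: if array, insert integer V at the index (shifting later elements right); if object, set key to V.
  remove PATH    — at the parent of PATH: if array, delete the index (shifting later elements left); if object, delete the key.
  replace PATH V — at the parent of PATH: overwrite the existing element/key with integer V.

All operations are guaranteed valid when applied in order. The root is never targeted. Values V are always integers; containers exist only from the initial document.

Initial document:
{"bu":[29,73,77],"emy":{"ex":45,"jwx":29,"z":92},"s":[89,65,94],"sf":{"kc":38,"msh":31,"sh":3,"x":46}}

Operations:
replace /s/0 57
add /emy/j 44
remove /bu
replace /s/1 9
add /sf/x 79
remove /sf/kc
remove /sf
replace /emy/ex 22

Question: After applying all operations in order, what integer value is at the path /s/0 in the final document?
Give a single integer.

After op 1 (replace /s/0 57): {"bu":[29,73,77],"emy":{"ex":45,"jwx":29,"z":92},"s":[57,65,94],"sf":{"kc":38,"msh":31,"sh":3,"x":46}}
After op 2 (add /emy/j 44): {"bu":[29,73,77],"emy":{"ex":45,"j":44,"jwx":29,"z":92},"s":[57,65,94],"sf":{"kc":38,"msh":31,"sh":3,"x":46}}
After op 3 (remove /bu): {"emy":{"ex":45,"j":44,"jwx":29,"z":92},"s":[57,65,94],"sf":{"kc":38,"msh":31,"sh":3,"x":46}}
After op 4 (replace /s/1 9): {"emy":{"ex":45,"j":44,"jwx":29,"z":92},"s":[57,9,94],"sf":{"kc":38,"msh":31,"sh":3,"x":46}}
After op 5 (add /sf/x 79): {"emy":{"ex":45,"j":44,"jwx":29,"z":92},"s":[57,9,94],"sf":{"kc":38,"msh":31,"sh":3,"x":79}}
After op 6 (remove /sf/kc): {"emy":{"ex":45,"j":44,"jwx":29,"z":92},"s":[57,9,94],"sf":{"msh":31,"sh":3,"x":79}}
After op 7 (remove /sf): {"emy":{"ex":45,"j":44,"jwx":29,"z":92},"s":[57,9,94]}
After op 8 (replace /emy/ex 22): {"emy":{"ex":22,"j":44,"jwx":29,"z":92},"s":[57,9,94]}
Value at /s/0: 57

Answer: 57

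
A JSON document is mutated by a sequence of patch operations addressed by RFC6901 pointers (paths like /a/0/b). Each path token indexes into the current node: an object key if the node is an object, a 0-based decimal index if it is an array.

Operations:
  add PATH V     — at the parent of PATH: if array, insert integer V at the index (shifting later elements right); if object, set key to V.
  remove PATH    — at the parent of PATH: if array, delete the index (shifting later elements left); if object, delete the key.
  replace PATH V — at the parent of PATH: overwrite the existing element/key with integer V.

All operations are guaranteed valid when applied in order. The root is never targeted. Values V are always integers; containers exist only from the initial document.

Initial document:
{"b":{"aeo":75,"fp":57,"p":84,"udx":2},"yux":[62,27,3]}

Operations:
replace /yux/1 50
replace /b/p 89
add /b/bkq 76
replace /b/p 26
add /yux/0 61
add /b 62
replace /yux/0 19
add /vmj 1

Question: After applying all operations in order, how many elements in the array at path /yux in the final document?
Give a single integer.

Answer: 4

Derivation:
After op 1 (replace /yux/1 50): {"b":{"aeo":75,"fp":57,"p":84,"udx":2},"yux":[62,50,3]}
After op 2 (replace /b/p 89): {"b":{"aeo":75,"fp":57,"p":89,"udx":2},"yux":[62,50,3]}
After op 3 (add /b/bkq 76): {"b":{"aeo":75,"bkq":76,"fp":57,"p":89,"udx":2},"yux":[62,50,3]}
After op 4 (replace /b/p 26): {"b":{"aeo":75,"bkq":76,"fp":57,"p":26,"udx":2},"yux":[62,50,3]}
After op 5 (add /yux/0 61): {"b":{"aeo":75,"bkq":76,"fp":57,"p":26,"udx":2},"yux":[61,62,50,3]}
After op 6 (add /b 62): {"b":62,"yux":[61,62,50,3]}
After op 7 (replace /yux/0 19): {"b":62,"yux":[19,62,50,3]}
After op 8 (add /vmj 1): {"b":62,"vmj":1,"yux":[19,62,50,3]}
Size at path /yux: 4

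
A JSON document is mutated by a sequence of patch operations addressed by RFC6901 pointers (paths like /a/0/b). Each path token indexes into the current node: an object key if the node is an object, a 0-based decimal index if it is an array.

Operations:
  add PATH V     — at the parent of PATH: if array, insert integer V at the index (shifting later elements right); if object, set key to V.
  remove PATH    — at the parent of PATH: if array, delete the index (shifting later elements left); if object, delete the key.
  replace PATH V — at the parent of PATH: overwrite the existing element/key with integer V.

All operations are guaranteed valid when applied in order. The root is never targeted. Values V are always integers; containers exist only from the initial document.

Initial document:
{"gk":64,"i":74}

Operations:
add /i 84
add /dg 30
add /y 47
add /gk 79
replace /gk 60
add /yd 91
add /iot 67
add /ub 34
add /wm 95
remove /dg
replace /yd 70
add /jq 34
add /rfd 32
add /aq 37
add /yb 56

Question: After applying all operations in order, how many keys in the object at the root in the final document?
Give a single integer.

After op 1 (add /i 84): {"gk":64,"i":84}
After op 2 (add /dg 30): {"dg":30,"gk":64,"i":84}
After op 3 (add /y 47): {"dg":30,"gk":64,"i":84,"y":47}
After op 4 (add /gk 79): {"dg":30,"gk":79,"i":84,"y":47}
After op 5 (replace /gk 60): {"dg":30,"gk":60,"i":84,"y":47}
After op 6 (add /yd 91): {"dg":30,"gk":60,"i":84,"y":47,"yd":91}
After op 7 (add /iot 67): {"dg":30,"gk":60,"i":84,"iot":67,"y":47,"yd":91}
After op 8 (add /ub 34): {"dg":30,"gk":60,"i":84,"iot":67,"ub":34,"y":47,"yd":91}
After op 9 (add /wm 95): {"dg":30,"gk":60,"i":84,"iot":67,"ub":34,"wm":95,"y":47,"yd":91}
After op 10 (remove /dg): {"gk":60,"i":84,"iot":67,"ub":34,"wm":95,"y":47,"yd":91}
After op 11 (replace /yd 70): {"gk":60,"i":84,"iot":67,"ub":34,"wm":95,"y":47,"yd":70}
After op 12 (add /jq 34): {"gk":60,"i":84,"iot":67,"jq":34,"ub":34,"wm":95,"y":47,"yd":70}
After op 13 (add /rfd 32): {"gk":60,"i":84,"iot":67,"jq":34,"rfd":32,"ub":34,"wm":95,"y":47,"yd":70}
After op 14 (add /aq 37): {"aq":37,"gk":60,"i":84,"iot":67,"jq":34,"rfd":32,"ub":34,"wm":95,"y":47,"yd":70}
After op 15 (add /yb 56): {"aq":37,"gk":60,"i":84,"iot":67,"jq":34,"rfd":32,"ub":34,"wm":95,"y":47,"yb":56,"yd":70}
Size at the root: 11

Answer: 11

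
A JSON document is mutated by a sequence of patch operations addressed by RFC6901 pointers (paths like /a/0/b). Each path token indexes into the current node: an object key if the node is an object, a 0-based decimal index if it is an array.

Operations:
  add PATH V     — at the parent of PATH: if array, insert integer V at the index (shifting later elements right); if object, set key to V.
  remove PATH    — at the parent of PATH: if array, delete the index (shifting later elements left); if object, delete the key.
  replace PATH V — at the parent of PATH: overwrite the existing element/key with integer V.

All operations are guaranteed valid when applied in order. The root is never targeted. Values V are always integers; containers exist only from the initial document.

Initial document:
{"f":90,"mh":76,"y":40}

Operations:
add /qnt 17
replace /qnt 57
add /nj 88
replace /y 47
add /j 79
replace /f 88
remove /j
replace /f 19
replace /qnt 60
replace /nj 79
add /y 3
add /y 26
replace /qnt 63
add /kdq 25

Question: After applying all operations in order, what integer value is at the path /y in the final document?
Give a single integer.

After op 1 (add /qnt 17): {"f":90,"mh":76,"qnt":17,"y":40}
After op 2 (replace /qnt 57): {"f":90,"mh":76,"qnt":57,"y":40}
After op 3 (add /nj 88): {"f":90,"mh":76,"nj":88,"qnt":57,"y":40}
After op 4 (replace /y 47): {"f":90,"mh":76,"nj":88,"qnt":57,"y":47}
After op 5 (add /j 79): {"f":90,"j":79,"mh":76,"nj":88,"qnt":57,"y":47}
After op 6 (replace /f 88): {"f":88,"j":79,"mh":76,"nj":88,"qnt":57,"y":47}
After op 7 (remove /j): {"f":88,"mh":76,"nj":88,"qnt":57,"y":47}
After op 8 (replace /f 19): {"f":19,"mh":76,"nj":88,"qnt":57,"y":47}
After op 9 (replace /qnt 60): {"f":19,"mh":76,"nj":88,"qnt":60,"y":47}
After op 10 (replace /nj 79): {"f":19,"mh":76,"nj":79,"qnt":60,"y":47}
After op 11 (add /y 3): {"f":19,"mh":76,"nj":79,"qnt":60,"y":3}
After op 12 (add /y 26): {"f":19,"mh":76,"nj":79,"qnt":60,"y":26}
After op 13 (replace /qnt 63): {"f":19,"mh":76,"nj":79,"qnt":63,"y":26}
After op 14 (add /kdq 25): {"f":19,"kdq":25,"mh":76,"nj":79,"qnt":63,"y":26}
Value at /y: 26

Answer: 26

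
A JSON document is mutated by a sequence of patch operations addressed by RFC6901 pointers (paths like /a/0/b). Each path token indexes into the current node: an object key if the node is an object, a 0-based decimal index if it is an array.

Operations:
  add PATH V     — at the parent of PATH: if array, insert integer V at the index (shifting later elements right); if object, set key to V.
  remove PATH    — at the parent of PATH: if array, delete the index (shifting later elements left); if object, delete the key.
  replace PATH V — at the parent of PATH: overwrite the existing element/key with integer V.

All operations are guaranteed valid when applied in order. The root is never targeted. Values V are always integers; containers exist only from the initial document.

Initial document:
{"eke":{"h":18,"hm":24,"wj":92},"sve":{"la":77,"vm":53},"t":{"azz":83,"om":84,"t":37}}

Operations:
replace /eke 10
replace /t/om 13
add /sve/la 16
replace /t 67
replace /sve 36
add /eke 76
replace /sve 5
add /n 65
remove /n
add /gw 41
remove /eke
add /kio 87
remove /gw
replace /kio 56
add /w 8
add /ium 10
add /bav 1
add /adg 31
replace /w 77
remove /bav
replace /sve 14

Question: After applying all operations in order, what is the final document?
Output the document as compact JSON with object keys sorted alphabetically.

After op 1 (replace /eke 10): {"eke":10,"sve":{"la":77,"vm":53},"t":{"azz":83,"om":84,"t":37}}
After op 2 (replace /t/om 13): {"eke":10,"sve":{"la":77,"vm":53},"t":{"azz":83,"om":13,"t":37}}
After op 3 (add /sve/la 16): {"eke":10,"sve":{"la":16,"vm":53},"t":{"azz":83,"om":13,"t":37}}
After op 4 (replace /t 67): {"eke":10,"sve":{"la":16,"vm":53},"t":67}
After op 5 (replace /sve 36): {"eke":10,"sve":36,"t":67}
After op 6 (add /eke 76): {"eke":76,"sve":36,"t":67}
After op 7 (replace /sve 5): {"eke":76,"sve":5,"t":67}
After op 8 (add /n 65): {"eke":76,"n":65,"sve":5,"t":67}
After op 9 (remove /n): {"eke":76,"sve":5,"t":67}
After op 10 (add /gw 41): {"eke":76,"gw":41,"sve":5,"t":67}
After op 11 (remove /eke): {"gw":41,"sve":5,"t":67}
After op 12 (add /kio 87): {"gw":41,"kio":87,"sve":5,"t":67}
After op 13 (remove /gw): {"kio":87,"sve":5,"t":67}
After op 14 (replace /kio 56): {"kio":56,"sve":5,"t":67}
After op 15 (add /w 8): {"kio":56,"sve":5,"t":67,"w":8}
After op 16 (add /ium 10): {"ium":10,"kio":56,"sve":5,"t":67,"w":8}
After op 17 (add /bav 1): {"bav":1,"ium":10,"kio":56,"sve":5,"t":67,"w":8}
After op 18 (add /adg 31): {"adg":31,"bav":1,"ium":10,"kio":56,"sve":5,"t":67,"w":8}
After op 19 (replace /w 77): {"adg":31,"bav":1,"ium":10,"kio":56,"sve":5,"t":67,"w":77}
After op 20 (remove /bav): {"adg":31,"ium":10,"kio":56,"sve":5,"t":67,"w":77}
After op 21 (replace /sve 14): {"adg":31,"ium":10,"kio":56,"sve":14,"t":67,"w":77}

Answer: {"adg":31,"ium":10,"kio":56,"sve":14,"t":67,"w":77}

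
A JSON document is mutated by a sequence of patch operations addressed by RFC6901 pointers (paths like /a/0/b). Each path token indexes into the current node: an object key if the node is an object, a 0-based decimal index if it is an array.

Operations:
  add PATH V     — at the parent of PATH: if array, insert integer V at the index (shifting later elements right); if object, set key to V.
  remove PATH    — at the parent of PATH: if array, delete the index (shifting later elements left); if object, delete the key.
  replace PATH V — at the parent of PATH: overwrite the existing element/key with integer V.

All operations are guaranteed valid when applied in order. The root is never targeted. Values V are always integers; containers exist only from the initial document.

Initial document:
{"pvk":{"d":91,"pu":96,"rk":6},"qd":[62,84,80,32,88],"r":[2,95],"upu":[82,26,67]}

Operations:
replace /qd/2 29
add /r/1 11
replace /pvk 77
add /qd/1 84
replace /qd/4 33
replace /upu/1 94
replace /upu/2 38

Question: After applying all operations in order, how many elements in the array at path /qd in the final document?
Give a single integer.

Answer: 6

Derivation:
After op 1 (replace /qd/2 29): {"pvk":{"d":91,"pu":96,"rk":6},"qd":[62,84,29,32,88],"r":[2,95],"upu":[82,26,67]}
After op 2 (add /r/1 11): {"pvk":{"d":91,"pu":96,"rk":6},"qd":[62,84,29,32,88],"r":[2,11,95],"upu":[82,26,67]}
After op 3 (replace /pvk 77): {"pvk":77,"qd":[62,84,29,32,88],"r":[2,11,95],"upu":[82,26,67]}
After op 4 (add /qd/1 84): {"pvk":77,"qd":[62,84,84,29,32,88],"r":[2,11,95],"upu":[82,26,67]}
After op 5 (replace /qd/4 33): {"pvk":77,"qd":[62,84,84,29,33,88],"r":[2,11,95],"upu":[82,26,67]}
After op 6 (replace /upu/1 94): {"pvk":77,"qd":[62,84,84,29,33,88],"r":[2,11,95],"upu":[82,94,67]}
After op 7 (replace /upu/2 38): {"pvk":77,"qd":[62,84,84,29,33,88],"r":[2,11,95],"upu":[82,94,38]}
Size at path /qd: 6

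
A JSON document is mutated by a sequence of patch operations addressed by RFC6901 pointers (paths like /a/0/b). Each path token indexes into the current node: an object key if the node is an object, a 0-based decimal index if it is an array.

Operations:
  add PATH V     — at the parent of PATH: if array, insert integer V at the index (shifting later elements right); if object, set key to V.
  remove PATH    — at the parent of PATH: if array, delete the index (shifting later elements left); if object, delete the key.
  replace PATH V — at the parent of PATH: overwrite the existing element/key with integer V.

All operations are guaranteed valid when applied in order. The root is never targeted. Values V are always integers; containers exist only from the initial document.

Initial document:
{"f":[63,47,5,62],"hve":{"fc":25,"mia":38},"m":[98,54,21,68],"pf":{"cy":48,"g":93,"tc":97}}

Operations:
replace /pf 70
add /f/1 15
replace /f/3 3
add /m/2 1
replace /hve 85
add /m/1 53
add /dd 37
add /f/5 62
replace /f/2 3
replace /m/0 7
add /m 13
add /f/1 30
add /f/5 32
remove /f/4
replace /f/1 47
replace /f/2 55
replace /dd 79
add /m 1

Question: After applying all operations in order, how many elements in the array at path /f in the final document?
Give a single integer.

Answer: 7

Derivation:
After op 1 (replace /pf 70): {"f":[63,47,5,62],"hve":{"fc":25,"mia":38},"m":[98,54,21,68],"pf":70}
After op 2 (add /f/1 15): {"f":[63,15,47,5,62],"hve":{"fc":25,"mia":38},"m":[98,54,21,68],"pf":70}
After op 3 (replace /f/3 3): {"f":[63,15,47,3,62],"hve":{"fc":25,"mia":38},"m":[98,54,21,68],"pf":70}
After op 4 (add /m/2 1): {"f":[63,15,47,3,62],"hve":{"fc":25,"mia":38},"m":[98,54,1,21,68],"pf":70}
After op 5 (replace /hve 85): {"f":[63,15,47,3,62],"hve":85,"m":[98,54,1,21,68],"pf":70}
After op 6 (add /m/1 53): {"f":[63,15,47,3,62],"hve":85,"m":[98,53,54,1,21,68],"pf":70}
After op 7 (add /dd 37): {"dd":37,"f":[63,15,47,3,62],"hve":85,"m":[98,53,54,1,21,68],"pf":70}
After op 8 (add /f/5 62): {"dd":37,"f":[63,15,47,3,62,62],"hve":85,"m":[98,53,54,1,21,68],"pf":70}
After op 9 (replace /f/2 3): {"dd":37,"f":[63,15,3,3,62,62],"hve":85,"m":[98,53,54,1,21,68],"pf":70}
After op 10 (replace /m/0 7): {"dd":37,"f":[63,15,3,3,62,62],"hve":85,"m":[7,53,54,1,21,68],"pf":70}
After op 11 (add /m 13): {"dd":37,"f":[63,15,3,3,62,62],"hve":85,"m":13,"pf":70}
After op 12 (add /f/1 30): {"dd":37,"f":[63,30,15,3,3,62,62],"hve":85,"m":13,"pf":70}
After op 13 (add /f/5 32): {"dd":37,"f":[63,30,15,3,3,32,62,62],"hve":85,"m":13,"pf":70}
After op 14 (remove /f/4): {"dd":37,"f":[63,30,15,3,32,62,62],"hve":85,"m":13,"pf":70}
After op 15 (replace /f/1 47): {"dd":37,"f":[63,47,15,3,32,62,62],"hve":85,"m":13,"pf":70}
After op 16 (replace /f/2 55): {"dd":37,"f":[63,47,55,3,32,62,62],"hve":85,"m":13,"pf":70}
After op 17 (replace /dd 79): {"dd":79,"f":[63,47,55,3,32,62,62],"hve":85,"m":13,"pf":70}
After op 18 (add /m 1): {"dd":79,"f":[63,47,55,3,32,62,62],"hve":85,"m":1,"pf":70}
Size at path /f: 7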